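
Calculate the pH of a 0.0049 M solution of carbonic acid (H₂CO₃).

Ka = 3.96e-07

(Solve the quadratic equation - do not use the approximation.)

x² + Ka×x - Ka×C = 0. Using quadratic formula: [H⁺] = 4.3852e-05

pH = 4.36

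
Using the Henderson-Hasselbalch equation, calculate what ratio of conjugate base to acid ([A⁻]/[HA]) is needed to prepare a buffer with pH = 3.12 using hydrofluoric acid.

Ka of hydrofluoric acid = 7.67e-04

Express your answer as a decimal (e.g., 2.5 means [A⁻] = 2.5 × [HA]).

pKa = -log(7.67e-04) = 3.1152. pH = pKa + log([A⁻]/[HA]), so log([A⁻]/[HA]) = pH − pKa = 3.12 − 3.1152 = 0.0048. [A⁻]/[HA] = 10^(0.0048) = 1.01

[A⁻]/[HA] = 1.01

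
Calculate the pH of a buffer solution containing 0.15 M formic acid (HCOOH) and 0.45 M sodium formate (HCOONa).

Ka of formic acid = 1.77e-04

pKa = -log(1.77e-04) = 3.75. pH = pKa + log([A⁻]/[HA]) = 3.75 + log(0.45/0.15)

pH = 4.23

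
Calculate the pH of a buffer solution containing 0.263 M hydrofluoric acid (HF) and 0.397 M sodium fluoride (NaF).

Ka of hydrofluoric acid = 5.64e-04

pKa = -log(5.64e-04) = 3.25. pH = pKa + log([A⁻]/[HA]) = 3.25 + log(0.397/0.263)

pH = 3.43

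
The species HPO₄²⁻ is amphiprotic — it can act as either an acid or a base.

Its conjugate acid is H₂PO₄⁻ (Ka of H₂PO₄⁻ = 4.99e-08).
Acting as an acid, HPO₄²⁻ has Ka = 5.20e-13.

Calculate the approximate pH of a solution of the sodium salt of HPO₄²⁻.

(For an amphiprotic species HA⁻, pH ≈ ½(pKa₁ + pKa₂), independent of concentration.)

pKa₁ = -log(4.99e-08) = 7.30; pKa₂ = -log(5.20e-13) = 12.28. For an amphiprotic species, pH ≈ ½(pKa₁ + pKa₂) = ½(7.30 + 12.28) = 9.79.

pH = 9.79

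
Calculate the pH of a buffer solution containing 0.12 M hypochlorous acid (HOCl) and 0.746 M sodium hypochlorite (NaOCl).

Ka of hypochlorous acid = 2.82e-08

pKa = -log(2.82e-08) = 7.55. pH = pKa + log([A⁻]/[HA]) = 7.55 + log(0.746/0.12)

pH = 8.34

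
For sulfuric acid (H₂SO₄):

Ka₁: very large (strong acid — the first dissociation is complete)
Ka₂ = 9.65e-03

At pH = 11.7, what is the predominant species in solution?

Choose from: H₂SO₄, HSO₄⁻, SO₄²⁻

The first dissociation is complete, so H₂SO₄ itself is never the predominant species in water; pKa₂ = -log(9.65e-03) = 2.02. For a polyprotic acid the predominant species crosses at each pKa: below pKa_n the protonated form dominates, above it the deprotonated form does. At pH = 11.7, the predominant species is SO₄²⁻.

SO₄²⁻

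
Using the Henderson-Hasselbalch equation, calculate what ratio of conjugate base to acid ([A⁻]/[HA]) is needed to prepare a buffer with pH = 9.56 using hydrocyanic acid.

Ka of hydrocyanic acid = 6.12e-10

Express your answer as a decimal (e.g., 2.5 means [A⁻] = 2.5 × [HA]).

pKa = -log(6.12e-10) = 9.2132. pH = pKa + log([A⁻]/[HA]), so log([A⁻]/[HA]) = pH − pKa = 9.56 − 9.2132 = 0.3468. [A⁻]/[HA] = 10^(0.3468) = 2.22

[A⁻]/[HA] = 2.22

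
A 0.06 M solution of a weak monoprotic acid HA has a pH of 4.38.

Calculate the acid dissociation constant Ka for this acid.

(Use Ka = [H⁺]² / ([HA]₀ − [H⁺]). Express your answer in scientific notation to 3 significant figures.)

[H⁺] = 10^(−pH) = 10^(−4.38) = 4.169e-05 M. For HA ⇌ H⁺ + A⁻, Ka = [H⁺][A⁻]/[HA] = [H⁺]² / ([HA]₀ − [H⁺]) = (4.169e-05)² / (0.06 − 4.169e-05) = 2.90e-08.

K_a = 2.90e-08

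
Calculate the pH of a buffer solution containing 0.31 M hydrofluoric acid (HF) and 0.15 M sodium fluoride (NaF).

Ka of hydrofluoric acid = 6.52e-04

pKa = -log(6.52e-04) = 3.19. pH = pKa + log([A⁻]/[HA]) = 3.19 + log(0.15/0.31)

pH = 2.87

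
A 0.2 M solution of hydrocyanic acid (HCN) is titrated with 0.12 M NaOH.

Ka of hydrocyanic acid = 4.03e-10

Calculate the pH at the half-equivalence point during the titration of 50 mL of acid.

At half-equivalence [HA] = [A⁻], so Henderson-Hasselbalch gives pH = pKa = -log(4.03e-10) = 9.39.

pH = pKa = 9.39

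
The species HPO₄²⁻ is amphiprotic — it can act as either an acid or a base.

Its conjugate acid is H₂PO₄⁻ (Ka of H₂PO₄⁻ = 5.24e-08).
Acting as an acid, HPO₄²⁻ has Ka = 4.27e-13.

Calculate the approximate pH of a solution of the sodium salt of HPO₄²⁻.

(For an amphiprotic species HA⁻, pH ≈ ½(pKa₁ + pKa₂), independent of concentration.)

pKa₁ = -log(5.24e-08) = 7.28; pKa₂ = -log(4.27e-13) = 12.37. For an amphiprotic species, pH ≈ ½(pKa₁ + pKa₂) = ½(7.28 + 12.37) = 9.83.

pH = 9.83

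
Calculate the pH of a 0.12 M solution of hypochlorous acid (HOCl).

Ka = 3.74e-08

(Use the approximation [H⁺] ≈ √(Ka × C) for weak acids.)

[H⁺] = √(Ka × C) = √(3.74e-08 × 0.12) = 6.6993e-05. pH = -log(6.6993e-05)

pH = 4.17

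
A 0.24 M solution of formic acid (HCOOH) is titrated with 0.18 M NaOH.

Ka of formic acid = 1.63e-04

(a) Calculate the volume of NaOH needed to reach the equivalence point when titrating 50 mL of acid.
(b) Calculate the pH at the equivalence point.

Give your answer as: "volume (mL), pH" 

moles acid = 0.24 × 50/1000 = 0.012 mol; V_base = moles/0.18 × 1000 = 66.7 mL. At equivalence only the conjugate base is present: [A⁻] = 0.012/0.117 = 1.0286e-01 M. Kb = Kw/Ka = 6.13e-11; [OH⁻] = √(Kb × [A⁻]) = 2.5120e-06; pOH = 5.60; pH = 14 - pOH = 8.40.

V = 66.7 mL, pH = 8.40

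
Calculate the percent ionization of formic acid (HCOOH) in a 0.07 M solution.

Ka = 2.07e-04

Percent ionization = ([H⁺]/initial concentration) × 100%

Using Ka equilibrium: x² + Ka×x - Ka×C = 0. Solving: [H⁺] = 3.7045e-03. Percent = (3.7045e-03/0.07) × 100

Percent ionization = 5.29%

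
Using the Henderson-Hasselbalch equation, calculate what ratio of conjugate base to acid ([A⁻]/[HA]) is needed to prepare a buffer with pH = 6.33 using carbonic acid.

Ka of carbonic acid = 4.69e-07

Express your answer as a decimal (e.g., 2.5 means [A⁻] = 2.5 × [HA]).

pKa = -log(4.69e-07) = 6.3288. pH = pKa + log([A⁻]/[HA]), so log([A⁻]/[HA]) = pH − pKa = 6.33 − 6.3288 = 0.0012. [A⁻]/[HA] = 10^(0.0012) = 1.00

[A⁻]/[HA] = 1.00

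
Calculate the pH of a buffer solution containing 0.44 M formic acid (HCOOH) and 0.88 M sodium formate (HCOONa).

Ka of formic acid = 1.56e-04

pKa = -log(1.56e-04) = 3.81. pH = pKa + log([A⁻]/[HA]) = 3.81 + log(0.88/0.44)

pH = 4.11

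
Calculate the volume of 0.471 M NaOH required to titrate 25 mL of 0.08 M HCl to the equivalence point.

At equivalence: moles acid = moles base. moles HCl = 0.08 × 25/1000 = 0.002 mol. V_base = moles / 0.471 × 1000 = 4.2 mL.

V_{base} = 4.2 mL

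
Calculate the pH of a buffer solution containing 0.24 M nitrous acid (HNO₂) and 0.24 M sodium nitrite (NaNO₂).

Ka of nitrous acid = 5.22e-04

pKa = -log(5.22e-04) = 3.28. pH = pKa + log([A⁻]/[HA]) = 3.28 + log(0.24/0.24)

pH = 3.28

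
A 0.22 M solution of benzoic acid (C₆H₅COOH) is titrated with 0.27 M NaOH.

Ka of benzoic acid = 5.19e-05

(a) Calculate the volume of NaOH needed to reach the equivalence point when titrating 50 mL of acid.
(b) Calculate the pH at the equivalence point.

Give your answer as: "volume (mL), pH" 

moles acid = 0.22 × 50/1000 = 0.011 mol; V_base = moles/0.27 × 1000 = 40.7 mL. At equivalence only the conjugate base is present: [A⁻] = 0.011/0.091 = 1.2122e-01 M. Kb = Kw/Ka = 1.93e-10; [OH⁻] = √(Kb × [A⁻]) = 4.8329e-06; pOH = 5.32; pH = 14 - pOH = 8.68.

V = 40.7 mL, pH = 8.68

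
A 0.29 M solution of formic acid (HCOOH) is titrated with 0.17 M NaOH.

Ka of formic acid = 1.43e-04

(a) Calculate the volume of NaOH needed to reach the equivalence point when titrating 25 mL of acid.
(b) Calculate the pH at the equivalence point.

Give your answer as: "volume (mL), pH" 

moles acid = 0.29 × 25/1000 = 0.00725 mol; V_base = moles/0.17 × 1000 = 42.6 mL. At equivalence only the conjugate base is present: [A⁻] = 0.00725/0.068 = 1.0717e-01 M. Kb = Kw/Ka = 6.99e-11; [OH⁻] = √(Kb × [A⁻]) = 2.7376e-06; pOH = 5.56; pH = 14 - pOH = 8.44.

V = 42.6 mL, pH = 8.44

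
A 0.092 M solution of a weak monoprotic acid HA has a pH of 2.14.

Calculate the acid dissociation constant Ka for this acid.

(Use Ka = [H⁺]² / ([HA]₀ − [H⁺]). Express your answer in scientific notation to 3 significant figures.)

[H⁺] = 10^(−pH) = 10^(−2.14) = 7.244e-03 M. For HA ⇌ H⁺ + A⁻, Ka = [H⁺][A⁻]/[HA] = [H⁺]² / ([HA]₀ − [H⁺]) = (7.244e-03)² / (0.092 − 7.244e-03) = 6.19e-04.

K_a = 6.19e-04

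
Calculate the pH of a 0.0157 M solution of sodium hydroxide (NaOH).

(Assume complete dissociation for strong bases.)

[OH⁻] = 0.0157 M for strong base. pOH = -log[OH⁻] = 1.80, pH = 14 - pOH

pH = 12.20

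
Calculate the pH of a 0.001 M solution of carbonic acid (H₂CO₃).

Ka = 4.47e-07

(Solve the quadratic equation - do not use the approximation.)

x² + Ka×x - Ka×C = 0. Using quadratic formula: [H⁺] = 2.0920e-05

pH = 4.68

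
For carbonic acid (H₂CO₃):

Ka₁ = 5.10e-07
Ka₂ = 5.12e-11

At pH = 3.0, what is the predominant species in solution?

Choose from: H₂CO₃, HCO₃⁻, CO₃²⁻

pKa₁ = 6.29, pKa₂ = 10.29. For a polyprotic acid the predominant species crosses at each pKa: below pKa_n the protonated form dominates, above it the deprotonated form does. At pH = 3.0, the predominant species is H₂CO₃.

H₂CO₃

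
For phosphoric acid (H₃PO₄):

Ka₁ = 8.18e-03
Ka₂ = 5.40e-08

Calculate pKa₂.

pKa₂ = -log(Ka₂) = -log(5.40e-08) = 7.27.

pK_{a2} = 7.27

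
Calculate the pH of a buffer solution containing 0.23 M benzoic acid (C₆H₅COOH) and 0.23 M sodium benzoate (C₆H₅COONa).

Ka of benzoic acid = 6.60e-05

pKa = -log(6.60e-05) = 4.18. pH = pKa + log([A⁻]/[HA]) = 4.18 + log(0.23/0.23)

pH = 4.18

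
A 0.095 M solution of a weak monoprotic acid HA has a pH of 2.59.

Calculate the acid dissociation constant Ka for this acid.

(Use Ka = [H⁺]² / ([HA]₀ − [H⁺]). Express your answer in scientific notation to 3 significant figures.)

[H⁺] = 10^(−pH) = 10^(−2.59) = 2.570e-03 M. For HA ⇌ H⁺ + A⁻, Ka = [H⁺][A⁻]/[HA] = [H⁺]² / ([HA]₀ − [H⁺]) = (2.570e-03)² / (0.095 − 2.570e-03) = 7.15e-05.

K_a = 7.15e-05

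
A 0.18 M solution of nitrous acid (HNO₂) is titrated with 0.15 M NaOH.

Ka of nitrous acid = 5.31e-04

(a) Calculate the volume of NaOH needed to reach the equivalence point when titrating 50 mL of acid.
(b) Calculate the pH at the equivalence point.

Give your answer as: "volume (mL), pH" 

moles acid = 0.18 × 50/1000 = 0.009 mol; V_base = moles/0.15 × 1000 = 60.0 mL. At equivalence only the conjugate base is present: [A⁻] = 0.009/0.110 = 8.1818e-02 M. Kb = Kw/Ka = 1.88e-11; [OH⁻] = √(Kb × [A⁻]) = 1.2413e-06; pOH = 5.91; pH = 14 - pOH = 8.09.

V = 60.0 mL, pH = 8.09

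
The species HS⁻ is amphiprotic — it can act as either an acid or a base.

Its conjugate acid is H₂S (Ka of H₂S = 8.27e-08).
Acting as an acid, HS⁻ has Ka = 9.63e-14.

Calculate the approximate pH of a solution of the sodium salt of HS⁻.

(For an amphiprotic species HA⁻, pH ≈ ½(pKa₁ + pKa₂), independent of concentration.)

pKa₁ = -log(8.27e-08) = 7.08; pKa₂ = -log(9.63e-14) = 13.02. For an amphiprotic species, pH ≈ ½(pKa₁ + pKa₂) = ½(7.08 + 13.02) = 10.05.

pH = 10.05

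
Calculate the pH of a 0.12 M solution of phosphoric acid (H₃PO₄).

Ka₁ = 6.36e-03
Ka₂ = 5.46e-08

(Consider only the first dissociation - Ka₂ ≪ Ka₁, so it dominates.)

First dissociation dominates. From Ka₁ = [H⁺][HA⁻]/[H₂A], x² + Ka₁·x − Ka₁·C = 0 with C = 0.12 M and Ka₁ = 6.36e-03. Solving: [H⁺] = (−Ka₁ + √(Ka₁² + 4·Ka₁·C)) / 2 = 2.4628e-02 M. pH = -log(2.4628e-02) = 1.61.

pH = 1.61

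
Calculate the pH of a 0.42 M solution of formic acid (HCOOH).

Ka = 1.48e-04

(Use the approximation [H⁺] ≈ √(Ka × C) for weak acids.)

[H⁺] = √(Ka × C) = √(1.48e-04 × 0.42) = 7.8842e-03. pH = -log(7.8842e-03)

pH = 2.10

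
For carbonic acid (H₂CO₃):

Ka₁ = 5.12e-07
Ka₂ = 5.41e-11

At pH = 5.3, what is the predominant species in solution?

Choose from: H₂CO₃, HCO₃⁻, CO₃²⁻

pKa₁ = 6.29, pKa₂ = 10.27. For a polyprotic acid the predominant species crosses at each pKa: below pKa_n the protonated form dominates, above it the deprotonated form does. At pH = 5.3, the predominant species is H₂CO₃.

H₂CO₃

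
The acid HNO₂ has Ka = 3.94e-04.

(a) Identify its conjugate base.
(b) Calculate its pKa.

(a) The conjugate base is formed by removing one H⁺ from HNO₂, giving NO₂⁻. (b) pKa = -log(Ka) = -log(3.94e-04) = 3.40.

Conjugate base: NO₂⁻; pK_a = 3.40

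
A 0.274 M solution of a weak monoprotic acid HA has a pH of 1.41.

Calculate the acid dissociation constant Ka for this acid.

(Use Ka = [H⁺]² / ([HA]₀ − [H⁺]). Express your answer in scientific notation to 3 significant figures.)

[H⁺] = 10^(−pH) = 10^(−1.41) = 3.890e-02 M. For HA ⇌ H⁺ + A⁻, Ka = [H⁺][A⁻]/[HA] = [H⁺]² / ([HA]₀ − [H⁺]) = (3.890e-02)² / (0.274 − 3.890e-02) = 6.44e-03.

K_a = 6.44e-03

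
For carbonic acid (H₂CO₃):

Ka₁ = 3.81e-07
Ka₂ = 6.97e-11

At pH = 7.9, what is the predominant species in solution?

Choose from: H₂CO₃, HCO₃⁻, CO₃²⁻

pKa₁ = 6.42, pKa₂ = 10.16. For a polyprotic acid the predominant species crosses at each pKa: below pKa_n the protonated form dominates, above it the deprotonated form does. At pH = 7.9, the predominant species is HCO₃⁻.

HCO₃⁻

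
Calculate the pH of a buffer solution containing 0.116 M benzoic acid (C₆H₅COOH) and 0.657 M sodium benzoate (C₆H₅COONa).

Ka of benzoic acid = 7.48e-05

pKa = -log(7.48e-05) = 4.13. pH = pKa + log([A⁻]/[HA]) = 4.13 + log(0.657/0.116)

pH = 4.88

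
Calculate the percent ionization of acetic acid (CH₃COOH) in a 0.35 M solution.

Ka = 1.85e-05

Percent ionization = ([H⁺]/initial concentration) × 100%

Using Ka equilibrium: x² + Ka×x - Ka×C = 0. Solving: [H⁺] = 2.5354e-03. Percent = (2.5354e-03/0.35) × 100

Percent ionization = 0.724%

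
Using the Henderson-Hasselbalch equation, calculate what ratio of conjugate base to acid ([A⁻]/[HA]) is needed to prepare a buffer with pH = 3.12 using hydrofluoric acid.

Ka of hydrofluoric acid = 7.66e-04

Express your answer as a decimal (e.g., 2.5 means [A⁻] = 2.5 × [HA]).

pKa = -log(7.66e-04) = 3.1158. pH = pKa + log([A⁻]/[HA]), so log([A⁻]/[HA]) = pH − pKa = 3.12 − 3.1158 = 0.0042. [A⁻]/[HA] = 10^(0.0042) = 1.01

[A⁻]/[HA] = 1.01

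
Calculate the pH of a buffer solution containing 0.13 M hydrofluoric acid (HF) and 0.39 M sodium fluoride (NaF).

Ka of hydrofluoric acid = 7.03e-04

pKa = -log(7.03e-04) = 3.15. pH = pKa + log([A⁻]/[HA]) = 3.15 + log(0.39/0.13)

pH = 3.63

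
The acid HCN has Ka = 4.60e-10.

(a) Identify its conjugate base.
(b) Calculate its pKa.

(a) The conjugate base is formed by removing one H⁺ from HCN, giving CN⁻. (b) pKa = -log(Ka) = -log(4.60e-10) = 9.34.

Conjugate base: CN⁻; pK_a = 9.34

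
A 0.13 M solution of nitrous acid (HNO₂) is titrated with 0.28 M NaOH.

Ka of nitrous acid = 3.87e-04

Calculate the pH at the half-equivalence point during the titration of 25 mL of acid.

At half-equivalence [HA] = [A⁻], so Henderson-Hasselbalch gives pH = pKa = -log(3.87e-04) = 3.41.

pH = pKa = 3.41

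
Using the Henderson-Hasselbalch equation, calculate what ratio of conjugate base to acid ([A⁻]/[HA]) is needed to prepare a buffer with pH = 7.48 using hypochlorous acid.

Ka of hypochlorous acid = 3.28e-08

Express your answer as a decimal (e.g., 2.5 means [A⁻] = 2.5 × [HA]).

pKa = -log(3.28e-08) = 7.4841. pH = pKa + log([A⁻]/[HA]), so log([A⁻]/[HA]) = pH − pKa = 7.48 − 7.4841 = -0.0041. [A⁻]/[HA] = 10^(-0.0041) = 0.991

[A⁻]/[HA] = 0.991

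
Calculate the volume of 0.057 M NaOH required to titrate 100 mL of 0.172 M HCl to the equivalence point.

At equivalence: moles acid = moles base. moles HCl = 0.172 × 100/1000 = 0.0172 mol. V_base = moles / 0.057 × 1000 = 301.8 mL.

V_{base} = 301.8 mL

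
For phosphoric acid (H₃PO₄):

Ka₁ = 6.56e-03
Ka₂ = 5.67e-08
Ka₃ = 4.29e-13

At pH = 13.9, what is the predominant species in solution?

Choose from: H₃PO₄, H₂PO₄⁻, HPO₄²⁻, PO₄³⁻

pKa₁ = 2.18, pKa₂ = 7.25, pKa₃ = 12.37. For a polyprotic acid the predominant species crosses at each pKa: below pKa_n the protonated form dominates, above it the deprotonated form does. At pH = 13.9, the predominant species is PO₄³⁻.

PO₄³⁻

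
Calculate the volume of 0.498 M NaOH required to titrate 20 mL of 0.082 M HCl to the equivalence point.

At equivalence: moles acid = moles base. moles HCl = 0.082 × 20/1000 = 0.00164 mol. V_base = moles / 0.498 × 1000 = 3.3 mL.

V_{base} = 3.3 mL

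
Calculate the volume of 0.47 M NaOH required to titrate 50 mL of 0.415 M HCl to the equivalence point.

At equivalence: moles acid = moles base. moles HCl = 0.415 × 50/1000 = 0.02075 mol. V_base = moles / 0.47 × 1000 = 44.1 mL.

V_{base} = 44.1 mL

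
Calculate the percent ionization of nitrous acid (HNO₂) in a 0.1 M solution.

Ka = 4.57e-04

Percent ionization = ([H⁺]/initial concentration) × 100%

Using Ka equilibrium: x² + Ka×x - Ka×C = 0. Solving: [H⁺] = 6.5355e-03. Percent = (6.5355e-03/0.1) × 100

Percent ionization = 6.54%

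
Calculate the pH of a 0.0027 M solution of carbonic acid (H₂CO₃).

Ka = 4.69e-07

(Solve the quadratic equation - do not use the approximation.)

x² + Ka×x - Ka×C = 0. Using quadratic formula: [H⁺] = 3.5351e-05

pH = 4.45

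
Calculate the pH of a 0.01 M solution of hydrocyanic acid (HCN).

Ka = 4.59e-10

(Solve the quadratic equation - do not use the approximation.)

x² + Ka×x - Ka×C = 0. Using quadratic formula: [H⁺] = 2.1422e-06

pH = 5.67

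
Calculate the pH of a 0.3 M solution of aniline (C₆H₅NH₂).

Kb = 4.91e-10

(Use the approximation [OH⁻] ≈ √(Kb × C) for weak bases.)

[OH⁻] = √(Kb × C) = √(4.91e-10 × 0.3) = 1.2137e-05. pOH = 4.92, pH = 14 - pOH

pH = 9.08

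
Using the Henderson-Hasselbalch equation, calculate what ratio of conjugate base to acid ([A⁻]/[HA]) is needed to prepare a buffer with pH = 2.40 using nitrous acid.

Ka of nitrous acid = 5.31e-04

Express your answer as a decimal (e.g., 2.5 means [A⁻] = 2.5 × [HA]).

pKa = -log(5.31e-04) = 3.2749. pH = pKa + log([A⁻]/[HA]), so log([A⁻]/[HA]) = pH − pKa = 2.40 − 3.2749 = -0.8749. [A⁻]/[HA] = 10^(-0.8749) = 0.133

[A⁻]/[HA] = 0.133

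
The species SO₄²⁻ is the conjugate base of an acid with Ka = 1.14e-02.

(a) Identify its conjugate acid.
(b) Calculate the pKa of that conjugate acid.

(a) The conjugate acid is formed by adding one H⁺ to SO₄²⁻, giving HSO₄⁻. (b) pKa = -log(Ka) = -log(1.14e-02) = 1.94.

Conjugate acid: HSO₄⁻; pK_a = 1.94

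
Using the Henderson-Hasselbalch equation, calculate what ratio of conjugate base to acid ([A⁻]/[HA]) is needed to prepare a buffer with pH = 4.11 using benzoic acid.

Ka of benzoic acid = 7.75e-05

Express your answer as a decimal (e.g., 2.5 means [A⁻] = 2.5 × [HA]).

pKa = -log(7.75e-05) = 4.1107. pH = pKa + log([A⁻]/[HA]), so log([A⁻]/[HA]) = pH − pKa = 4.11 − 4.1107 = -0.0007. [A⁻]/[HA] = 10^(-0.0007) = 0.998

[A⁻]/[HA] = 0.998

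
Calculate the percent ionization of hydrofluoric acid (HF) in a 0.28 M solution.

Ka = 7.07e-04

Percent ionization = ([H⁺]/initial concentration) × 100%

Using Ka equilibrium: x² + Ka×x - Ka×C = 0. Solving: [H⁺] = 1.3721e-02. Percent = (1.3721e-02/0.28) × 100

Percent ionization = 4.9%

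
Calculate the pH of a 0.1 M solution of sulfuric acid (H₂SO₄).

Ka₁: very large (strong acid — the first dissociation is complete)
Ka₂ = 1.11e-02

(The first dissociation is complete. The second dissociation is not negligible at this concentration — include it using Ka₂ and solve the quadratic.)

First dissociation is complete: [H⁺]₀ = [HSO₄⁻]₀ = C = 0.1 M. Second dissociation HSO₄⁻ ⇌ H⁺ + SO₄²⁻: let x = [SO₄²⁻]. Ka₂ = (C + x)·x / (C − x) = 1.11e-02 → x² + (C + Ka₂)·x − Ka₂·C = 0 → x² + 0.11110·x − 1.110e-03 = 0. x = (−0.11110 + √(0.11110² + 4 × 1.110e-03)) / 2 = 9.2250e-03 M. [H⁺] = C + x = 0.1 + 9.2250e-03 = 1.0923e-01 M. pH = -log(1.0923e-01) = 0.96.

pH = 0.96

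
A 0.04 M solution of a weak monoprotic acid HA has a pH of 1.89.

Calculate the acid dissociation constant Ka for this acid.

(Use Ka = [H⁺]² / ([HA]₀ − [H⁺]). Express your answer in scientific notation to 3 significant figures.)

[H⁺] = 10^(−pH) = 10^(−1.89) = 1.288e-02 M. For HA ⇌ H⁺ + A⁻, Ka = [H⁺][A⁻]/[HA] = [H⁺]² / ([HA]₀ − [H⁺]) = (1.288e-02)² / (0.04 − 1.288e-02) = 6.12e-03.

K_a = 6.12e-03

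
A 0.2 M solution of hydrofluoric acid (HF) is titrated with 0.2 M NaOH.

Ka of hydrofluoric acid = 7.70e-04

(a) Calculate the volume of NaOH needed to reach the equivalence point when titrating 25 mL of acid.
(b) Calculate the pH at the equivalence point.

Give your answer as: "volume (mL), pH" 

moles acid = 0.2 × 25/1000 = 0.005 mol; V_base = moles/0.2 × 1000 = 25.0 mL. At equivalence only the conjugate base is present: [A⁻] = 0.005/0.050 = 1.0000e-01 M. Kb = Kw/Ka = 1.30e-11; [OH⁻] = √(Kb × [A⁻]) = 1.1396e-06; pOH = 5.94; pH = 14 - pOH = 8.06.

V = 25.0 mL, pH = 8.06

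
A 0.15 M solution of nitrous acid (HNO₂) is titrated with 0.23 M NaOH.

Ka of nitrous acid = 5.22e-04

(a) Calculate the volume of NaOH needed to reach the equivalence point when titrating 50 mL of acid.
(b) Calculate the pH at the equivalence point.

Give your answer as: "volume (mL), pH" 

moles acid = 0.15 × 50/1000 = 0.0075 mol; V_base = moles/0.23 × 1000 = 32.6 mL. At equivalence only the conjugate base is present: [A⁻] = 0.0075/0.083 = 9.0789e-02 M. Kb = Kw/Ka = 1.92e-11; [OH⁻] = √(Kb × [A⁻]) = 1.3188e-06; pOH = 5.88; pH = 14 - pOH = 8.12.

V = 32.6 mL, pH = 8.12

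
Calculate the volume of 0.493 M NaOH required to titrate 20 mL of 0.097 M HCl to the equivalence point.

At equivalence: moles acid = moles base. moles HCl = 0.097 × 20/1000 = 0.00194 mol. V_base = moles / 0.493 × 1000 = 3.9 mL.

V_{base} = 3.9 mL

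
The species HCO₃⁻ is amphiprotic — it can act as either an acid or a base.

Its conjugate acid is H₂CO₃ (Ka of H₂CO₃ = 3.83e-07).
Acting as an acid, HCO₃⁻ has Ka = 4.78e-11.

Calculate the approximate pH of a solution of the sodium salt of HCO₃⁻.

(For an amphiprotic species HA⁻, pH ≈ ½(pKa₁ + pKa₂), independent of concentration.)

pKa₁ = -log(3.83e-07) = 6.42; pKa₂ = -log(4.78e-11) = 10.32. For an amphiprotic species, pH ≈ ½(pKa₁ + pKa₂) = ½(6.42 + 10.32) = 8.37.

pH = 8.37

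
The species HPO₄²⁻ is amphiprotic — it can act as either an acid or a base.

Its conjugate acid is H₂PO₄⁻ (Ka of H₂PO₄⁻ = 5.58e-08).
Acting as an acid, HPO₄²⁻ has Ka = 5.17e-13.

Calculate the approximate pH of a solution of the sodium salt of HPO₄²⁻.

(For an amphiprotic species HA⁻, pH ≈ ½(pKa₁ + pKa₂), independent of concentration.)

pKa₁ = -log(5.58e-08) = 7.25; pKa₂ = -log(5.17e-13) = 12.29. For an amphiprotic species, pH ≈ ½(pKa₁ + pKa₂) = ½(7.25 + 12.29) = 9.77.

pH = 9.77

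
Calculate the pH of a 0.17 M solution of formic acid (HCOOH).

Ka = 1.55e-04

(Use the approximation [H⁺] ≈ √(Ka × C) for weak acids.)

[H⁺] = √(Ka × C) = √(1.55e-04 × 0.17) = 5.1332e-03. pH = -log(5.1332e-03)

pH = 2.29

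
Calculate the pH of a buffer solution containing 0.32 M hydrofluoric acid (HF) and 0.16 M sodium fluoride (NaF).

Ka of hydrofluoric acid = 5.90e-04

pKa = -log(5.90e-04) = 3.23. pH = pKa + log([A⁻]/[HA]) = 3.23 + log(0.16/0.32)

pH = 2.93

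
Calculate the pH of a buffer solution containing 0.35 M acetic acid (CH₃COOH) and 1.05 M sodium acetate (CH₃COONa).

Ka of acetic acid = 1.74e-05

pKa = -log(1.74e-05) = 4.76. pH = pKa + log([A⁻]/[HA]) = 4.76 + log(1.05/0.35)

pH = 5.24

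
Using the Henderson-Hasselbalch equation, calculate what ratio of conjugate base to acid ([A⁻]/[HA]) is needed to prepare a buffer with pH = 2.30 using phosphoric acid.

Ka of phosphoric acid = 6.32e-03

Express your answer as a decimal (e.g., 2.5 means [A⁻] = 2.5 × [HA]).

pKa = -log(6.32e-03) = 2.1993. pH = pKa + log([A⁻]/[HA]), so log([A⁻]/[HA]) = pH − pKa = 2.30 − 2.1993 = 0.1007. [A⁻]/[HA] = 10^(0.1007) = 1.26

[A⁻]/[HA] = 1.26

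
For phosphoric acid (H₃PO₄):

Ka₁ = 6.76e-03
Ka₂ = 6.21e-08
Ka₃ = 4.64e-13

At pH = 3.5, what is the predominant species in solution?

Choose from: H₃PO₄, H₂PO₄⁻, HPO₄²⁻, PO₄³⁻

pKa₁ = 2.17, pKa₂ = 7.21, pKa₃ = 12.33. For a polyprotic acid the predominant species crosses at each pKa: below pKa_n the protonated form dominates, above it the deprotonated form does. At pH = 3.5, the predominant species is H₂PO₄⁻.

H₂PO₄⁻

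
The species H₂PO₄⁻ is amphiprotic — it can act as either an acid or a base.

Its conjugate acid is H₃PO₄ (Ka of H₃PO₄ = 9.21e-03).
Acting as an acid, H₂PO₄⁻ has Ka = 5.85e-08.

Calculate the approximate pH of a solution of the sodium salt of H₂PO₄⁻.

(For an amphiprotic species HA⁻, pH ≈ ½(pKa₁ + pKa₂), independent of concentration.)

pKa₁ = -log(9.21e-03) = 2.04; pKa₂ = -log(5.85e-08) = 7.23. For an amphiprotic species, pH ≈ ½(pKa₁ + pKa₂) = ½(2.04 + 7.23) = 4.63.

pH = 4.63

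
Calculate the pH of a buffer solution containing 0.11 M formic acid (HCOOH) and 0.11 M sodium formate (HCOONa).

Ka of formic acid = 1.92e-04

pKa = -log(1.92e-04) = 3.72. pH = pKa + log([A⁻]/[HA]) = 3.72 + log(0.11/0.11)

pH = 3.72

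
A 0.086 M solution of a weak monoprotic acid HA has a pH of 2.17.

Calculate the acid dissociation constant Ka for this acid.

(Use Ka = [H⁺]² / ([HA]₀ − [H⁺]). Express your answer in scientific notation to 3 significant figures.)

[H⁺] = 10^(−pH) = 10^(−2.17) = 6.761e-03 M. For HA ⇌ H⁺ + A⁻, Ka = [H⁺][A⁻]/[HA] = [H⁺]² / ([HA]₀ − [H⁺]) = (6.761e-03)² / (0.086 − 6.761e-03) = 5.77e-04.

K_a = 5.77e-04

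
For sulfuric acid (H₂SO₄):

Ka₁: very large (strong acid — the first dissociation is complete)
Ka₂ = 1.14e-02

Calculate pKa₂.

pKa₂ = -log(Ka₂) = -log(1.14e-02) = 1.94.

pK_{a2} = 1.94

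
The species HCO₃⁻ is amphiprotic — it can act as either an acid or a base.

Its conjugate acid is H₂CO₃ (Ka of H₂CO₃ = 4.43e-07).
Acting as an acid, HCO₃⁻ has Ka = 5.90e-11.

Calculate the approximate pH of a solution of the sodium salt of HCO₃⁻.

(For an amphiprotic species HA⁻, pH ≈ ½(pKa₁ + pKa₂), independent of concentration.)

pKa₁ = -log(4.43e-07) = 6.35; pKa₂ = -log(5.90e-11) = 10.23. For an amphiprotic species, pH ≈ ½(pKa₁ + pKa₂) = ½(6.35 + 10.23) = 8.29.

pH = 8.29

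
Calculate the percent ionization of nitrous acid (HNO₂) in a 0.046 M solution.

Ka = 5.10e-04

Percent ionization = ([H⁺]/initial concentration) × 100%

Using Ka equilibrium: x² + Ka×x - Ka×C = 0. Solving: [H⁺] = 4.5953e-03. Percent = (4.5953e-03/0.046) × 100

Percent ionization = 9.99%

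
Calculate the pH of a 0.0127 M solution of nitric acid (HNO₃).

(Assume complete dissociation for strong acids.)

[H⁺] = 0.0127 M for strong acid. pH = -log[H⁺] = -log(0.0127)

pH = 1.90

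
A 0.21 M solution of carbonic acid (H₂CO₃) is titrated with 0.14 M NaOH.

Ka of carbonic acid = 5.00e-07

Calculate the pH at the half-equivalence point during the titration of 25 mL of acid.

At half-equivalence [HA] = [A⁻], so Henderson-Hasselbalch gives pH = pKa = -log(5.00e-07) = 6.30.

pH = pKa = 6.30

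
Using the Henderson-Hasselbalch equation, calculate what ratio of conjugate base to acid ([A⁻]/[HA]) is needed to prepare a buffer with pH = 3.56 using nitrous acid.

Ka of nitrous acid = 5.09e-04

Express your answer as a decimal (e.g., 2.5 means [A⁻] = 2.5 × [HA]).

pKa = -log(5.09e-04) = 3.2933. pH = pKa + log([A⁻]/[HA]), so log([A⁻]/[HA]) = pH − pKa = 3.56 − 3.2933 = 0.2667. [A⁻]/[HA] = 10^(0.2667) = 1.85

[A⁻]/[HA] = 1.85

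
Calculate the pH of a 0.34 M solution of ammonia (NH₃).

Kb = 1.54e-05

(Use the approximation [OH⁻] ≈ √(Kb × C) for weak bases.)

[OH⁻] = √(Kb × C) = √(1.54e-05 × 0.34) = 2.2882e-03. pOH = 2.64, pH = 14 - pOH

pH = 11.36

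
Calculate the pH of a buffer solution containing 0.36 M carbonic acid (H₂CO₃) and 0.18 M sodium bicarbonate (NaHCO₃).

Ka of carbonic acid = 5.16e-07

pKa = -log(5.16e-07) = 6.29. pH = pKa + log([A⁻]/[HA]) = 6.29 + log(0.18/0.36)

pH = 5.99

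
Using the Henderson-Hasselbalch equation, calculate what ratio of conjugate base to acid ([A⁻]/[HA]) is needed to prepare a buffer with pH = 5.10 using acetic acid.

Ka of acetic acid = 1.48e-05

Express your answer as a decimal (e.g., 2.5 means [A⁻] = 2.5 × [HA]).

pKa = -log(1.48e-05) = 4.8297. pH = pKa + log([A⁻]/[HA]), so log([A⁻]/[HA]) = pH − pKa = 5.10 − 4.8297 = 0.2703. [A⁻]/[HA] = 10^(0.2703) = 1.86

[A⁻]/[HA] = 1.86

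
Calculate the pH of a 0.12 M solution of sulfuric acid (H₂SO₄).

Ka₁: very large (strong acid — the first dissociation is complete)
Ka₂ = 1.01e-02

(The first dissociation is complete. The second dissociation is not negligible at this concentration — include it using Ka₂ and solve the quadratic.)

First dissociation is complete: [H⁺]₀ = [HSO₄⁻]₀ = C = 0.12 M. Second dissociation HSO₄⁻ ⇌ H⁺ + SO₄²⁻: let x = [SO₄²⁻]. Ka₂ = (C + x)·x / (C − x) = 1.01e-02 → x² + (C + Ka₂)·x − Ka₂·C = 0 → x² + 0.13010·x − 1.212e-03 = 0. x = (−0.13010 + √(0.13010² + 4 × 1.212e-03)) / 2 = 8.7301e-03 M. [H⁺] = C + x = 0.12 + 8.7301e-03 = 1.2873e-01 M. pH = -log(1.2873e-01) = 0.89.

pH = 0.89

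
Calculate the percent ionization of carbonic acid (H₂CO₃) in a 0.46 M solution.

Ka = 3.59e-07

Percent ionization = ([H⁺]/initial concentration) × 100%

Using Ka equilibrium: x² + Ka×x - Ka×C = 0. Solving: [H⁺] = 4.0619e-04. Percent = (4.0619e-04/0.46) × 100

Percent ionization = 0.0883%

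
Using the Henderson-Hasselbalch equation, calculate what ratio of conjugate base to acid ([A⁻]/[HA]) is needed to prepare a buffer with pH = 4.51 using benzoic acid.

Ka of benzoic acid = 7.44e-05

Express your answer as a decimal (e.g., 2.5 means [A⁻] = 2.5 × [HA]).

pKa = -log(7.44e-05) = 4.1284. pH = pKa + log([A⁻]/[HA]), so log([A⁻]/[HA]) = pH − pKa = 4.51 − 4.1284 = 0.3816. [A⁻]/[HA] = 10^(0.3816) = 2.41

[A⁻]/[HA] = 2.41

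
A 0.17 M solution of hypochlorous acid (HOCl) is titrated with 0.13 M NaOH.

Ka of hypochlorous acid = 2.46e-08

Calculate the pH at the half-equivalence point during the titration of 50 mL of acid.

At half-equivalence [HA] = [A⁻], so Henderson-Hasselbalch gives pH = pKa = -log(2.46e-08) = 7.61.

pH = pKa = 7.61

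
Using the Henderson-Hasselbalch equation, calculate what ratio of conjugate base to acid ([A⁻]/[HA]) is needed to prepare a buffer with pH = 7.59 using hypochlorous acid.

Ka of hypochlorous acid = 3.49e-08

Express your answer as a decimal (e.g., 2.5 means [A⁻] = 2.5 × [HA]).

pKa = -log(3.49e-08) = 7.4572. pH = pKa + log([A⁻]/[HA]), so log([A⁻]/[HA]) = pH − pKa = 7.59 − 7.4572 = 0.1328. [A⁻]/[HA] = 10^(0.1328) = 1.36

[A⁻]/[HA] = 1.36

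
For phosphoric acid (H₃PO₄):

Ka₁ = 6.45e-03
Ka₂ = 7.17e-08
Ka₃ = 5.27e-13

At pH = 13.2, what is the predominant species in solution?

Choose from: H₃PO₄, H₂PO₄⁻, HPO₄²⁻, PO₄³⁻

pKa₁ = 2.19, pKa₂ = 7.14, pKa₃ = 12.28. For a polyprotic acid the predominant species crosses at each pKa: below pKa_n the protonated form dominates, above it the deprotonated form does. At pH = 13.2, the predominant species is PO₄³⁻.

PO₄³⁻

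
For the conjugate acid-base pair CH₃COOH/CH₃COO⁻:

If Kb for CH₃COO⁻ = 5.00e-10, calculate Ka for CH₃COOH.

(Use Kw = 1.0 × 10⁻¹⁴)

For a conjugate pair Ka × Kb = Kw, so Ka = Kw/Kb = 1.0 × 10⁻¹⁴ / 5.00e-10 = 2.00e-05.

K_a = 2.00e-05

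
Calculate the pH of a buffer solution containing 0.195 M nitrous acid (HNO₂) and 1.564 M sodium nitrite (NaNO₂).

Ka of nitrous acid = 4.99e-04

pKa = -log(4.99e-04) = 3.30. pH = pKa + log([A⁻]/[HA]) = 3.30 + log(1.564/0.195)

pH = 4.21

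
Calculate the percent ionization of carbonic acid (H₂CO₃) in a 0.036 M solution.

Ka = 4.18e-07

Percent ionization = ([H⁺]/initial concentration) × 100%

Using Ka equilibrium: x² + Ka×x - Ka×C = 0. Solving: [H⁺] = 1.2246e-04. Percent = (1.2246e-04/0.036) × 100

Percent ionization = 0.34%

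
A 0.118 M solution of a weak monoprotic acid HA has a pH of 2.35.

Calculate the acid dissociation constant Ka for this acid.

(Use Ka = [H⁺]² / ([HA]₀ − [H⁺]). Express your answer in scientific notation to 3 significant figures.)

[H⁺] = 10^(−pH) = 10^(−2.35) = 4.467e-03 M. For HA ⇌ H⁺ + A⁻, Ka = [H⁺][A⁻]/[HA] = [H⁺]² / ([HA]₀ − [H⁺]) = (4.467e-03)² / (0.118 − 4.467e-03) = 1.76e-04.

K_a = 1.76e-04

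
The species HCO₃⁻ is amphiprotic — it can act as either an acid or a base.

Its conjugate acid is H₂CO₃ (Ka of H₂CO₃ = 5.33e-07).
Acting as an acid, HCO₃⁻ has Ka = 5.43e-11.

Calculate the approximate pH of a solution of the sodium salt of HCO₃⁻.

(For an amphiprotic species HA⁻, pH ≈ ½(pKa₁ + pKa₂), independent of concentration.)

pKa₁ = -log(5.33e-07) = 6.27; pKa₂ = -log(5.43e-11) = 10.27. For an amphiprotic species, pH ≈ ½(pKa₁ + pKa₂) = ½(6.27 + 10.27) = 8.27.

pH = 8.27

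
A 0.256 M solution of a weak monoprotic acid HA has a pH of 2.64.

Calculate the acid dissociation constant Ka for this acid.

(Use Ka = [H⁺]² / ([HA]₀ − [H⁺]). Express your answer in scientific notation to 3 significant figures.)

[H⁺] = 10^(−pH) = 10^(−2.64) = 2.291e-03 M. For HA ⇌ H⁺ + A⁻, Ka = [H⁺][A⁻]/[HA] = [H⁺]² / ([HA]₀ − [H⁺]) = (2.291e-03)² / (0.256 − 2.291e-03) = 2.07e-05.

K_a = 2.07e-05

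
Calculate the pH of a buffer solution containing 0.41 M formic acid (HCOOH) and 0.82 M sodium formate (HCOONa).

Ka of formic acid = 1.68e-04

pKa = -log(1.68e-04) = 3.77. pH = pKa + log([A⁻]/[HA]) = 3.77 + log(0.82/0.41)

pH = 4.08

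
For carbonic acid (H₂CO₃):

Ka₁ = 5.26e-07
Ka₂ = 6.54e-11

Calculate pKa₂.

pKa₂ = -log(Ka₂) = -log(6.54e-11) = 10.18.

pK_{a2} = 10.18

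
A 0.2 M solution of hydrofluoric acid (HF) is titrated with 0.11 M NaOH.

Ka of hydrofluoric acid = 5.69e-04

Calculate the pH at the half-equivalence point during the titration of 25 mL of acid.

At half-equivalence [HA] = [A⁻], so Henderson-Hasselbalch gives pH = pKa = -log(5.69e-04) = 3.24.

pH = pKa = 3.24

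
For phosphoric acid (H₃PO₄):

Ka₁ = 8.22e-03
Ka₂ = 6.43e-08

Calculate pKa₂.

pKa₂ = -log(Ka₂) = -log(6.43e-08) = 7.19.

pK_{a2} = 7.19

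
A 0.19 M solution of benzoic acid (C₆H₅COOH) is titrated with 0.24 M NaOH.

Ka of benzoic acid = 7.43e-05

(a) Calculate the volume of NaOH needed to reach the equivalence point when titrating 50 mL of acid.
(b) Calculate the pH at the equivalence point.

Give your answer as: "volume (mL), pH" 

moles acid = 0.19 × 50/1000 = 0.0095 mol; V_base = moles/0.24 × 1000 = 39.6 mL. At equivalence only the conjugate base is present: [A⁻] = 0.0095/0.090 = 1.0605e-01 M. Kb = Kw/Ka = 1.35e-10; [OH⁻] = √(Kb × [A⁻]) = 3.7779e-06; pOH = 5.42; pH = 14 - pOH = 8.58.

V = 39.6 mL, pH = 8.58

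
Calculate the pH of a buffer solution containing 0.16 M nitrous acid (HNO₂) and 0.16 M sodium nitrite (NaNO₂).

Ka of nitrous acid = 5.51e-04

pKa = -log(5.51e-04) = 3.26. pH = pKa + log([A⁻]/[HA]) = 3.26 + log(0.16/0.16)

pH = 3.26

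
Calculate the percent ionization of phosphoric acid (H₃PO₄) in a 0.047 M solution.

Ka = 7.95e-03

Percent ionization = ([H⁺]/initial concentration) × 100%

Using Ka equilibrium: x² + Ka×x - Ka×C = 0. Solving: [H⁺] = 1.5760e-02. Percent = (1.5760e-02/0.047) × 100

Percent ionization = 33.5%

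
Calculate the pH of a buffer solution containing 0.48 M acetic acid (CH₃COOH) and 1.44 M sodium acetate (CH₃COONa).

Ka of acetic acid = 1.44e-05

pKa = -log(1.44e-05) = 4.84. pH = pKa + log([A⁻]/[HA]) = 4.84 + log(1.44/0.48)

pH = 5.32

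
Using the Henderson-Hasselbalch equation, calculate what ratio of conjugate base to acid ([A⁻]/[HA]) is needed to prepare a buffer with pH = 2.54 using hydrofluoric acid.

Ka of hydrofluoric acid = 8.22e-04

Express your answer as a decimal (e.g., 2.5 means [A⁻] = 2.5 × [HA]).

pKa = -log(8.22e-04) = 3.0851. pH = pKa + log([A⁻]/[HA]), so log([A⁻]/[HA]) = pH − pKa = 2.54 − 3.0851 = -0.5451. [A⁻]/[HA] = 10^(-0.5451) = 0.285

[A⁻]/[HA] = 0.285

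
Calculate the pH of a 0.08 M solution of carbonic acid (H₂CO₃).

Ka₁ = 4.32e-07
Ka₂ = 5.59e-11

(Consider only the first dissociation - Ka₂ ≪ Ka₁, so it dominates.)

First dissociation dominates. From Ka₁ = [H⁺][HA⁻]/[H₂A], x² + Ka₁·x − Ka₁·C = 0 with C = 0.08 M and Ka₁ = 4.32e-07. Solving: [H⁺] = (−Ka₁ + √(Ka₁² + 4·Ka₁·C)) / 2 = 1.8569e-04 M. pH = -log(1.8569e-04) = 3.73.

pH = 3.73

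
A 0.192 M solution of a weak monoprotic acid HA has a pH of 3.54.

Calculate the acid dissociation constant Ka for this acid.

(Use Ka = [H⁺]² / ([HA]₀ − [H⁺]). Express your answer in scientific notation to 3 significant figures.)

[H⁺] = 10^(−pH) = 10^(−3.54) = 2.884e-04 M. For HA ⇌ H⁺ + A⁻, Ka = [H⁺][A⁻]/[HA] = [H⁺]² / ([HA]₀ − [H⁺]) = (2.884e-04)² / (0.192 − 2.884e-04) = 4.34e-07.

K_a = 4.34e-07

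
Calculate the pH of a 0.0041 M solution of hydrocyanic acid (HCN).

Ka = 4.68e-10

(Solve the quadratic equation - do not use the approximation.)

x² + Ka×x - Ka×C = 0. Using quadratic formula: [H⁺] = 1.3850e-06

pH = 5.86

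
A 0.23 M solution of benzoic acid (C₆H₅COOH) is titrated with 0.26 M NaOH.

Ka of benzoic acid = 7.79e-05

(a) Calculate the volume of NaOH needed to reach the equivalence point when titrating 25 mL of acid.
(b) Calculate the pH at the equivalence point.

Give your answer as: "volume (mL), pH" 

moles acid = 0.23 × 25/1000 = 0.00575 mol; V_base = moles/0.26 × 1000 = 22.1 mL. At equivalence only the conjugate base is present: [A⁻] = 0.00575/0.047 = 1.2204e-01 M. Kb = Kw/Ka = 1.28e-10; [OH⁻] = √(Kb × [A⁻]) = 3.9581e-06; pOH = 5.40; pH = 14 - pOH = 8.60.

V = 22.1 mL, pH = 8.60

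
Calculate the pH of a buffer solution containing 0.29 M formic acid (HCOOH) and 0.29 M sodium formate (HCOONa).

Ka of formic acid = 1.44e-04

pKa = -log(1.44e-04) = 3.84. pH = pKa + log([A⁻]/[HA]) = 3.84 + log(0.29/0.29)

pH = 3.84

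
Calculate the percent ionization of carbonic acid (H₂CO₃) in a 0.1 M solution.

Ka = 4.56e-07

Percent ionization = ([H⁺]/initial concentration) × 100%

Using Ka equilibrium: x² + Ka×x - Ka×C = 0. Solving: [H⁺] = 2.1331e-04. Percent = (2.1331e-04/0.1) × 100

Percent ionization = 0.213%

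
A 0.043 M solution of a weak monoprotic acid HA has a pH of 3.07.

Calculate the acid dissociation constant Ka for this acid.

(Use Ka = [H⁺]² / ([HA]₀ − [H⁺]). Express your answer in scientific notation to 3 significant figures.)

[H⁺] = 10^(−pH) = 10^(−3.07) = 8.511e-04 M. For HA ⇌ H⁺ + A⁻, Ka = [H⁺][A⁻]/[HA] = [H⁺]² / ([HA]₀ − [H⁺]) = (8.511e-04)² / (0.043 − 8.511e-04) = 1.72e-05.

K_a = 1.72e-05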